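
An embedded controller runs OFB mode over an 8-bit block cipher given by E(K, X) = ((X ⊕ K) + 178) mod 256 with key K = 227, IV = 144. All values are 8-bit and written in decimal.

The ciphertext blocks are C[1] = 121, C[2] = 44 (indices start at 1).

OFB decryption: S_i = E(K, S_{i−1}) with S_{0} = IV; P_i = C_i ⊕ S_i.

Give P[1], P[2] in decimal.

P[1] = 92, P[2] = 84

P[1]: S = E(K, 144) = 37; 121 ⊕ 37 = 92.
P[2]: S = E(K, 37) = 120; 44 ⊕ 120 = 84.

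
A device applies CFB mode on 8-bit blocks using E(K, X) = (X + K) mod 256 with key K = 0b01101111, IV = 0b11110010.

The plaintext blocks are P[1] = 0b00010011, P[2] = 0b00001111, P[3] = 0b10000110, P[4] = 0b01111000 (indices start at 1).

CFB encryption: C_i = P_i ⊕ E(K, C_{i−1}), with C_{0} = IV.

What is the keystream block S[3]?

0b01011101

C[1]: E(K, 0b11110010) = 0b01100001; 0b00010011 ⊕ 0b01100001 = 0b01110010.
C[2]: E(K, 0b01110010) = 0b11100001; 0b00001111 ⊕ 0b11100001 = 0b11101110.
C[3]: E(K, 0b11101110) = 0b01011101; 0b10000110 ⊕ 0b01011101 = 0b11011011.
So S[3] = 0b01011101.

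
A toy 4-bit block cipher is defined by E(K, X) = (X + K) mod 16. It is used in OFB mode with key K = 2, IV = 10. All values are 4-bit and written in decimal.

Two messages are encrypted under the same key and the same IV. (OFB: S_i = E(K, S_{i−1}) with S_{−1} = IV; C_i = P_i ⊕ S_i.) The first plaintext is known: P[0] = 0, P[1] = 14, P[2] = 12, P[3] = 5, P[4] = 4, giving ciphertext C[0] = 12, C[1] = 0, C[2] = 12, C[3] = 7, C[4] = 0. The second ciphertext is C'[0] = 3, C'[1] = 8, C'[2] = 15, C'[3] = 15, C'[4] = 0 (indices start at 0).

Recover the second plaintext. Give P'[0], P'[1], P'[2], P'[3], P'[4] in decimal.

In OFB with a reused IV, both messages share the same keystream S_i, so C_i ⊕ C'_i = P_i ⊕ P'_i and thus P'_i = P_i ⊕ C_i ⊕ C'_i.
P'[0]: 0 ⊕ 12 ⊕ 3 = 15.
P'[1]: 14 ⊕ 0 ⊕ 8 = 6.
P'[2]: 12 ⊕ 12 ⊕ 15 = 15.
P'[3]: 5 ⊕ 7 ⊕ 15 = 13.
P'[4]: 4 ⊕ 0 ⊕ 0 = 4.

P'[0] = 15, P'[1] = 6, P'[2] = 15, P'[3] = 13, P'[4] = 4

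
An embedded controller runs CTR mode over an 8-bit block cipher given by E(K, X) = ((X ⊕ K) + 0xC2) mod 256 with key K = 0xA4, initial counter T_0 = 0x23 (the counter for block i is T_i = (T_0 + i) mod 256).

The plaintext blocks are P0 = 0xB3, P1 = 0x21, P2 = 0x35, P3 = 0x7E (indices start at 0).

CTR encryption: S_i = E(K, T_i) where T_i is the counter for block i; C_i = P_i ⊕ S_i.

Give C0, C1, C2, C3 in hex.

C0 = 0xFA, C1 = 0x63, C2 = 0x76, C3 = 0x3A

C0: T = 0x23, S = E(K, T) = 0x49; 0xB3 ⊕ 0x49 = 0xFA.
C1: T = 0x24, S = E(K, T) = 0x42; 0x21 ⊕ 0x42 = 0x63.
C2: T = 0x25, S = E(K, T) = 0x43; 0x35 ⊕ 0x43 = 0x76.
C3: T = 0x26, S = E(K, T) = 0x44; 0x7E ⊕ 0x44 = 0x3A.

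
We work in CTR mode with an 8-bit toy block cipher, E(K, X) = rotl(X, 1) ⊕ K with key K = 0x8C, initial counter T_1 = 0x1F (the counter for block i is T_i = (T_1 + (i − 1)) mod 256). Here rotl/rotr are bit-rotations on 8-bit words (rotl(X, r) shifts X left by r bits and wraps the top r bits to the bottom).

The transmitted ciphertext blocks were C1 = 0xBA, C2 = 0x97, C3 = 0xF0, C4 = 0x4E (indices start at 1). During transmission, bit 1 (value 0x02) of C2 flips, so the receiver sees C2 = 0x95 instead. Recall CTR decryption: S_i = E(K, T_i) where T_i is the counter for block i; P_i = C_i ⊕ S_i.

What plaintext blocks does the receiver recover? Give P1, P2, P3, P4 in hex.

Only C2 changed, to 0x95. In CTR, a change in C_i flips the same bit in P_i only; the keystream is unaffected. Decrypting the received ciphertext:
P1: T = 0x1F, S = E(K, T) = 0xB2; 0xBA ⊕ 0xB2 = 0x08.
P2: T = 0x20, S = E(K, T) = 0xCC; 0x95 ⊕ 0xCC = 0x59.
P3: T = 0x21, S = E(K, T) = 0xCE; 0xF0 ⊕ 0xCE = 0x3E.
P4: T = 0x22, S = E(K, T) = 0xC8; 0x4E ⊕ 0xC8 = 0x86.
Blocks that differ from the original plaintext: P2.

P1 = 0x08, P2 = 0x59, P3 = 0x3E, P4 = 0x86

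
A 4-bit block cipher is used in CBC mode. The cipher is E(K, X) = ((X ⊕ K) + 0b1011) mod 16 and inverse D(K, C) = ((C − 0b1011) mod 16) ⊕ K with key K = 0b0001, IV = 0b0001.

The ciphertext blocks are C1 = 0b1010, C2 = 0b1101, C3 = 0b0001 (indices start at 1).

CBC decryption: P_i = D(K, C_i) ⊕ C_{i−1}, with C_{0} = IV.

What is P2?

P2: D(K, 0b1101) = 0b0011; 0b0011 ⊕ 0b1010 = 0b1001.

P2 = 0b1001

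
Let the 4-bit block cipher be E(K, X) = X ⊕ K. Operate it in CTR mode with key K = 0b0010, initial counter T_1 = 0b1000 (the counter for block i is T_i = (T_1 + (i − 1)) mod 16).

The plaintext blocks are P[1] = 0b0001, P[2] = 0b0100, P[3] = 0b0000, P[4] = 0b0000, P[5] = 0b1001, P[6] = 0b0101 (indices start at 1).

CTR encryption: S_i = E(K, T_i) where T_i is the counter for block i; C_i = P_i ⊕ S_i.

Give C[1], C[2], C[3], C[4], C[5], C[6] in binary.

C[1]: T = 0b1000, S = E(K, T) = 0b1010; 0b0001 ⊕ 0b1010 = 0b1011.
C[2]: T = 0b1001, S = E(K, T) = 0b1011; 0b0100 ⊕ 0b1011 = 0b1111.
C[3]: T = 0b1010, S = E(K, T) = 0b1000; 0b0000 ⊕ 0b1000 = 0b1000.
C[4]: T = 0b1011, S = E(K, T) = 0b1001; 0b0000 ⊕ 0b1001 = 0b1001.
C[5]: T = 0b1100, S = E(K, T) = 0b1110; 0b1001 ⊕ 0b1110 = 0b0111.
C[6]: T = 0b1101, S = E(K, T) = 0b1111; 0b0101 ⊕ 0b1111 = 0b1010.

C[1] = 0b1011, C[2] = 0b1111, C[3] = 0b1000, C[4] = 0b1001, C[5] = 0b0111, C[6] = 0b1010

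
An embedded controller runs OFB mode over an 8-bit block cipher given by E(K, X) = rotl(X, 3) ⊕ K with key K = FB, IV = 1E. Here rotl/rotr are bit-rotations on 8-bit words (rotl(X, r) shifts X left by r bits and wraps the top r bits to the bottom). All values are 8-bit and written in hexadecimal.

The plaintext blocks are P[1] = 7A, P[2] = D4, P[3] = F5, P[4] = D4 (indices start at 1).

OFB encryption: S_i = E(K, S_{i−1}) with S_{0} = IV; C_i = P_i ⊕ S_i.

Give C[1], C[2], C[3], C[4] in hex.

C[1]: S = E(K, 1E) = 0B; 7A ⊕ 0B = 71.
C[2]: S = E(K, 0B) = A3; D4 ⊕ A3 = 77.
C[3]: S = E(K, A3) = E6; F5 ⊕ E6 = 13.
C[4]: S = E(K, E6) = CC; D4 ⊕ CC = 18.

C[1] = 71, C[2] = 77, C[3] = 13, C[4] = 18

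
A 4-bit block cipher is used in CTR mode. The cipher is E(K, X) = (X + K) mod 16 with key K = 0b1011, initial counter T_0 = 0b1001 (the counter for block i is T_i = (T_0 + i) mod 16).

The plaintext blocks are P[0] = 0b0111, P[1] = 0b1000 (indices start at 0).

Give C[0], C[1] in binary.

C[0] = 0b0011, C[1] = 0b1101

CTR encryption: S_i = E(K, T_i) where T_i is the counter for block i; C_i = P_i ⊕ S_i.
C[0]: T = 0b1001, S = E(K, T) = 0b0100; 0b0111 ⊕ 0b0100 = 0b0011.
C[1]: T = 0b1010, S = E(K, T) = 0b0101; 0b1000 ⊕ 0b0101 = 0b1101.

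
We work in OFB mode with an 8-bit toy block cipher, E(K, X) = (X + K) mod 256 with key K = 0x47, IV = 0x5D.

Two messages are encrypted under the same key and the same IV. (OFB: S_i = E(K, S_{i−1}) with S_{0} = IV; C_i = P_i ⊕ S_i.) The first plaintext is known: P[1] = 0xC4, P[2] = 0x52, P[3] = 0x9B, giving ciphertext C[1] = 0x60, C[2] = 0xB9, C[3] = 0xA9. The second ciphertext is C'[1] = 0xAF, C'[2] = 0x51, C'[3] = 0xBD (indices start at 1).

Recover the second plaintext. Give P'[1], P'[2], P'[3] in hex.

In OFB with a reused IV, both messages share the same keystream S_i, so C_i ⊕ C'_i = P_i ⊕ P'_i and thus P'_i = P_i ⊕ C_i ⊕ C'_i.
P'[1]: 0xC4 ⊕ 0x60 ⊕ 0xAF = 0x0B.
P'[2]: 0x52 ⊕ 0xB9 ⊕ 0x51 = 0xBA.
P'[3]: 0x9B ⊕ 0xA9 ⊕ 0xBD = 0x8F.

P'[1] = 0x0B, P'[2] = 0xBA, P'[3] = 0x8F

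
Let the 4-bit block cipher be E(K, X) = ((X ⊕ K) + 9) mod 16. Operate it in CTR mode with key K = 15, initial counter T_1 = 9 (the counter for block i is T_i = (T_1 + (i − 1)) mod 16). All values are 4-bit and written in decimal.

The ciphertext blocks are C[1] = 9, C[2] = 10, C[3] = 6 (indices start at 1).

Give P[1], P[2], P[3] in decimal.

P[1] = 6, P[2] = 4, P[3] = 11

CTR decryption: S_i = E(K, T_i) where T_i is the counter for block i; P_i = C_i ⊕ S_i.
P[1]: T = 9, S = E(K, T) = 15; 9 ⊕ 15 = 6.
P[2]: T = 10, S = E(K, T) = 14; 10 ⊕ 14 = 4.
P[3]: T = 11, S = E(K, T) = 13; 6 ⊕ 13 = 11.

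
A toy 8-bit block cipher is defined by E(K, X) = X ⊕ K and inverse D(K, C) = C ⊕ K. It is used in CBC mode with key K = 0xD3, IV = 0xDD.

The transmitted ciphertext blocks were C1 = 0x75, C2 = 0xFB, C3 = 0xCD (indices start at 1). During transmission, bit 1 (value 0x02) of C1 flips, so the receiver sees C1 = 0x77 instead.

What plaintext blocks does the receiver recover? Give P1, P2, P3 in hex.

CBC decryption: P_i = D(K, C_i) ⊕ C_{i−1}, with C_{0} = IV.
Only C1 changed, to 0x77. In CBC, a change in C_i garbles P_i and flips the same bit in P_{i+1}. Decrypting the received ciphertext:
P1: D(K, 0x77) = 0xA4; 0xA4 ⊕ 0xDD = 0x79.
P2: D(K, 0xFB) = 0x28; 0x28 ⊕ 0x77 = 0x5F.
P3: D(K, 0xCD) = 0x1E; 0x1E ⊕ 0xFB = 0xE5.
Blocks that differ from the original plaintext: P1, P2.

P1 = 0x79, P2 = 0x5F, P3 = 0xE5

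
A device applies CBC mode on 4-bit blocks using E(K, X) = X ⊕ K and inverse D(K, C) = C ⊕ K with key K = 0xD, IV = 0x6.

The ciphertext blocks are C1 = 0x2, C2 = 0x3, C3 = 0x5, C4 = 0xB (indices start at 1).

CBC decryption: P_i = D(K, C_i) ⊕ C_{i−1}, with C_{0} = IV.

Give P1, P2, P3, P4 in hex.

P1: D(K, 0x2) = 0xF; 0xF ⊕ 0x6 = 0x9.
P2: D(K, 0x3) = 0xE; 0xE ⊕ 0x2 = 0xC.
P3: D(K, 0x5) = 0x8; 0x8 ⊕ 0x3 = 0xB.
P4: D(K, 0xB) = 0x6; 0x6 ⊕ 0x5 = 0x3.

P1 = 0x9, P2 = 0xC, P3 = 0xB, P4 = 0x3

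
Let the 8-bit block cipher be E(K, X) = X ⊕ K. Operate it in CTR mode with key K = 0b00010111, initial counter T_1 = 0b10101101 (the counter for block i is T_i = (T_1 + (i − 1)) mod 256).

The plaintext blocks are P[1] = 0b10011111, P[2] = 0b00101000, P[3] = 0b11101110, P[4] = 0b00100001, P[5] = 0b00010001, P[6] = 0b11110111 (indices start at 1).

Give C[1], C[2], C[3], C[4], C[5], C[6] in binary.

CTR encryption: S_i = E(K, T_i) where T_i is the counter for block i; C_i = P_i ⊕ S_i.
C[1]: T = 0b10101101, S = E(K, T) = 0b10111010; 0b10011111 ⊕ 0b10111010 = 0b00100101.
C[2]: T = 0b10101110, S = E(K, T) = 0b10111001; 0b00101000 ⊕ 0b10111001 = 0b10010001.
C[3]: T = 0b10101111, S = E(K, T) = 0b10111000; 0b11101110 ⊕ 0b10111000 = 0b01010110.
C[4]: T = 0b10110000, S = E(K, T) = 0b10100111; 0b00100001 ⊕ 0b10100111 = 0b10000110.
C[5]: T = 0b10110001, S = E(K, T) = 0b10100110; 0b00010001 ⊕ 0b10100110 = 0b10110111.
C[6]: T = 0b10110010, S = E(K, T) = 0b10100101; 0b11110111 ⊕ 0b10100101 = 0b01010010.

C[1] = 0b00100101, C[2] = 0b10010001, C[3] = 0b01010110, C[4] = 0b10000110, C[5] = 0b10110111, C[6] = 0b01010010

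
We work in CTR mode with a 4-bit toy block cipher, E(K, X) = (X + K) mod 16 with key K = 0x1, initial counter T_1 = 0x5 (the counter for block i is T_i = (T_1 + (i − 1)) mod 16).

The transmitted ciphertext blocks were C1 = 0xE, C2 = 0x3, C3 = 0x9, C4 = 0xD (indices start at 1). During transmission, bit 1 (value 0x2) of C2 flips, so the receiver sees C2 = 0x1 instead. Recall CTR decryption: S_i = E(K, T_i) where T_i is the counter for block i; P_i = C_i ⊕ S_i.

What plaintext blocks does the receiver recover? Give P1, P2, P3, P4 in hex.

Only C2 changed, to 0x1. In CTR, a change in C_i flips the same bit in P_i only; the keystream is unaffected. Decrypting the received ciphertext:
P1: T = 0x5, S = E(K, T) = 0x6; 0xE ⊕ 0x6 = 0x8.
P2: T = 0x6, S = E(K, T) = 0x7; 0x1 ⊕ 0x7 = 0x6.
P3: T = 0x7, S = E(K, T) = 0x8; 0x9 ⊕ 0x8 = 0x1.
P4: T = 0x8, S = E(K, T) = 0x9; 0xD ⊕ 0x9 = 0x4.
Blocks that differ from the original plaintext: P2.

P1 = 0x8, P2 = 0x6, P3 = 0x1, P4 = 0x4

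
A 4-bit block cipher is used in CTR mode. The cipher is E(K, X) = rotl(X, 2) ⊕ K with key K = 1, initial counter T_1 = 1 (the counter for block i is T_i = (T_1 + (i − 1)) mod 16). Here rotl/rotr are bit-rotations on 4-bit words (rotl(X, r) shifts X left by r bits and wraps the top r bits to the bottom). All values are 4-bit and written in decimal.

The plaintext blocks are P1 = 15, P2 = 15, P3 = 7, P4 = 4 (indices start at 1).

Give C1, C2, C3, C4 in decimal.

CTR encryption: S_i = E(K, T_i) where T_i is the counter for block i; C_i = P_i ⊕ S_i.
C1: T = 1, S = E(K, T) = 5; 15 ⊕ 5 = 10.
C2: T = 2, S = E(K, T) = 9; 15 ⊕ 9 = 6.
C3: T = 3, S = E(K, T) = 13; 7 ⊕ 13 = 10.
C4: T = 4, S = E(K, T) = 0; 4 ⊕ 0 = 4.

C1 = 10, C2 = 6, C3 = 10, C4 = 4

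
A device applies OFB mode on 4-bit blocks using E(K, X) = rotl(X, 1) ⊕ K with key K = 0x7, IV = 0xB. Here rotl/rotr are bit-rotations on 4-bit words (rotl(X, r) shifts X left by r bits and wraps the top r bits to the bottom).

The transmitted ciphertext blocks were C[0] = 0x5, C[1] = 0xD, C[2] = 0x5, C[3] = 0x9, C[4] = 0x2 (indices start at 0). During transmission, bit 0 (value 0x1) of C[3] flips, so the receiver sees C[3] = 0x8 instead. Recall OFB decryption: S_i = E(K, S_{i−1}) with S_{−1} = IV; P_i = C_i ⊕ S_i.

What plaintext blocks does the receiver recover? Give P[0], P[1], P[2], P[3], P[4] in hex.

Only C[3] changed, to 0x8. In OFB, a change in C_i flips the same bit in P_i only; the keystream is unaffected. Decrypting the received ciphertext:
P[0]: S = E(K, 0xB) = 0x0; 0x5 ⊕ 0x0 = 0x5.
P[1]: S = E(K, 0x0) = 0x7; 0xD ⊕ 0x7 = 0xA.
P[2]: S = E(K, 0x7) = 0x9; 0x5 ⊕ 0x9 = 0xC.
P[3]: S = E(K, 0x9) = 0x4; 0x8 ⊕ 0x4 = 0xC.
P[4]: S = E(K, 0x4) = 0xF; 0x2 ⊕ 0xF = 0xD.
Blocks that differ from the original plaintext: P[3].

P[0] = 0x5, P[1] = 0xA, P[2] = 0xC, P[3] = 0xC, P[4] = 0xD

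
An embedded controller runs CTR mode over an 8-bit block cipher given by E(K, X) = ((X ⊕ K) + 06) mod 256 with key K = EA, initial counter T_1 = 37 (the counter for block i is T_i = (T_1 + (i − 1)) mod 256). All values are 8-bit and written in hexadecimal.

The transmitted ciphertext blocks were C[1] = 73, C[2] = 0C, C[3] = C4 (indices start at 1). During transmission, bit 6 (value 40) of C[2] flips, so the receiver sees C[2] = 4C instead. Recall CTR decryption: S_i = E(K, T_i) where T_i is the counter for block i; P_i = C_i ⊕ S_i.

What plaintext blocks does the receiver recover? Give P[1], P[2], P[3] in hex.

Only C[2] changed, to 4C. In CTR, a change in C_i flips the same bit in P_i only; the keystream is unaffected. Decrypting the received ciphertext:
P[1]: T = 37, S = E(K, T) = E3; 73 ⊕ E3 = 90.
P[2]: T = 38, S = E(K, T) = D8; 4C ⊕ D8 = 94.
P[3]: T = 39, S = E(K, T) = D9; C4 ⊕ D9 = 1D.
Blocks that differ from the original plaintext: P[2].

P[1] = 90, P[2] = 94, P[3] = 1D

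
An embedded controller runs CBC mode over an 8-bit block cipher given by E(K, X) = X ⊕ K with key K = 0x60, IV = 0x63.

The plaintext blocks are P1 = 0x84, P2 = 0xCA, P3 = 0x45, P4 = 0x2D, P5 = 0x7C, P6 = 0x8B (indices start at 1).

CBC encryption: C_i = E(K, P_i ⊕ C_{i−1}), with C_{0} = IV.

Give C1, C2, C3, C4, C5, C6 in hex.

C1 = 0x87, C2 = 0x2D, C3 = 0x08, C4 = 0x45, C5 = 0x59, C6 = 0xB2

C1: P1 ⊕ 0x63 = 0xE7; E(K, 0xE7) = 0x87.
C2: P2 ⊕ 0x87 = 0x4D; E(K, 0x4D) = 0x2D.
C3: P3 ⊕ 0x2D = 0x68; E(K, 0x68) = 0x08.
C4: P4 ⊕ 0x08 = 0x25; E(K, 0x25) = 0x45.
C5: P5 ⊕ 0x45 = 0x39; E(K, 0x39) = 0x59.
C6: P6 ⊕ 0x59 = 0xD2; E(K, 0xD2) = 0xB2.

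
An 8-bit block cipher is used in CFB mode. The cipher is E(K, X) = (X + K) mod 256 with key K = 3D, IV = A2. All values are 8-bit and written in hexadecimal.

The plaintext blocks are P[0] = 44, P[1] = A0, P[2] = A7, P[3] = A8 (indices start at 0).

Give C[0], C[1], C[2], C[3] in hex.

C[0] = 9B, C[1] = 78, C[2] = 12, C[3] = E7

CFB encryption: C_i = P_i ⊕ E(K, C_{i−1}), with C_{−1} = IV.
C[0]: E(K, A2) = DF; 44 ⊕ DF = 9B.
C[1]: E(K, 9B) = D8; A0 ⊕ D8 = 78.
C[2]: E(K, 78) = B5; A7 ⊕ B5 = 12.
C[3]: E(K, 12) = 4F; A8 ⊕ 4F = E7.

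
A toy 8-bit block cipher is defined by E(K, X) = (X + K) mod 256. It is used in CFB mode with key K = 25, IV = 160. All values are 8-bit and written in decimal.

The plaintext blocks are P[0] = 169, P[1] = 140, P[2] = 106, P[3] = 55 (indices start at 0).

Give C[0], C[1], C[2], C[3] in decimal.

CFB encryption: C_i = P_i ⊕ E(K, C_{i−1}), with C_{−1} = IV.
C[0]: E(K, 160) = 185; 169 ⊕ 185 = 16.
C[1]: E(K, 16) = 41; 140 ⊕ 41 = 165.
C[2]: E(K, 165) = 190; 106 ⊕ 190 = 212.
C[3]: E(K, 212) = 237; 55 ⊕ 237 = 218.

C[0] = 16, C[1] = 165, C[2] = 212, C[3] = 218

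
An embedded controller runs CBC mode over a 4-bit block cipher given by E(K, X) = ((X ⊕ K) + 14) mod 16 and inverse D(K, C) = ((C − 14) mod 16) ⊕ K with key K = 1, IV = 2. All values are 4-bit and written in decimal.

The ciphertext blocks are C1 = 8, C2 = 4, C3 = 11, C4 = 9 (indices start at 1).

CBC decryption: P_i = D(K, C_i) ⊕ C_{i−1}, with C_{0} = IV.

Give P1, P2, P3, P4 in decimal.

P1: D(K, 8) = 11; 11 ⊕ 2 = 9.
P2: D(K, 4) = 7; 7 ⊕ 8 = 15.
P3: D(K, 11) = 12; 12 ⊕ 4 = 8.
P4: D(K, 9) = 10; 10 ⊕ 11 = 1.

P1 = 9, P2 = 15, P3 = 8, P4 = 1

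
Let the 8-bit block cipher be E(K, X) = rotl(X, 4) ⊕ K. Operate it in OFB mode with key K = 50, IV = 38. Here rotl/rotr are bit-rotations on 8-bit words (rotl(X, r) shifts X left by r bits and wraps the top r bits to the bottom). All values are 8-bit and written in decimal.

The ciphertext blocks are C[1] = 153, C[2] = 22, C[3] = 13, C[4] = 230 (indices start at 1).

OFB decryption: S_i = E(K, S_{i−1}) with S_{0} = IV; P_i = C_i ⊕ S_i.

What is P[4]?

P[1]: S = E(K, 38) = 80; 153 ⊕ 80 = 201.
P[2]: S = E(K, 80) = 55; 22 ⊕ 55 = 33.
P[3]: S = E(K, 55) = 65; 13 ⊕ 65 = 76.
P[4]: S = E(K, 65) = 38; 230 ⊕ 38 = 192.

P[4] = 192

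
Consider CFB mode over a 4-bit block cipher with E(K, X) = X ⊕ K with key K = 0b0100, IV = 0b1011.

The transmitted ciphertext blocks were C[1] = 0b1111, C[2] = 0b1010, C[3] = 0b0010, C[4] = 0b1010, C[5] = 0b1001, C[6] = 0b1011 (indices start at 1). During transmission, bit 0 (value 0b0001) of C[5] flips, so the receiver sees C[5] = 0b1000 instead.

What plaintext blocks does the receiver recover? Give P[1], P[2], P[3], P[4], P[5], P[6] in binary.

CFB decryption: P_i = C_i ⊕ E(K, C_{i−1}), with C_{0} = IV.
Only C[5] changed, to 0b1000. In CFB, a change in C_i flips the same bit in P_i and garbles P_{i+1}. Decrypting the received ciphertext:
P[1]: E(K, 0b1011) = 0b1111; 0b1111 ⊕ 0b1111 = 0b0000.
P[2]: E(K, 0b1111) = 0b1011; 0b1010 ⊕ 0b1011 = 0b0001.
P[3]: E(K, 0b1010) = 0b1110; 0b0010 ⊕ 0b1110 = 0b1100.
P[4]: E(K, 0b0010) = 0b0110; 0b1010 ⊕ 0b0110 = 0b1100.
P[5]: E(K, 0b1010) = 0b1110; 0b1000 ⊕ 0b1110 = 0b0110.
P[6]: E(K, 0b1000) = 0b1100; 0b1011 ⊕ 0b1100 = 0b0111.
Blocks that differ from the original plaintext: P[5], P[6].

P[1] = 0b0000, P[2] = 0b0001, P[3] = 0b1100, P[4] = 0b1100, P[5] = 0b0110, P[6] = 0b0111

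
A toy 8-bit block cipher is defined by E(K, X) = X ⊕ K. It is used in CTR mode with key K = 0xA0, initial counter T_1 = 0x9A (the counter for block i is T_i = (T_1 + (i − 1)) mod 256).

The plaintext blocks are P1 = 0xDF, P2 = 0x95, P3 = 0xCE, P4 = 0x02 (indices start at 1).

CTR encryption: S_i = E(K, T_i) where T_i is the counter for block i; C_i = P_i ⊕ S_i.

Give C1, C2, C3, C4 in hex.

C1: T = 0x9A, S = E(K, T) = 0x3A; 0xDF ⊕ 0x3A = 0xE5.
C2: T = 0x9B, S = E(K, T) = 0x3B; 0x95 ⊕ 0x3B = 0xAE.
C3: T = 0x9C, S = E(K, T) = 0x3C; 0xCE ⊕ 0x3C = 0xF2.
C4: T = 0x9D, S = E(K, T) = 0x3D; 0x02 ⊕ 0x3D = 0x3F.

C1 = 0xE5, C2 = 0xAE, C3 = 0xF2, C4 = 0x3F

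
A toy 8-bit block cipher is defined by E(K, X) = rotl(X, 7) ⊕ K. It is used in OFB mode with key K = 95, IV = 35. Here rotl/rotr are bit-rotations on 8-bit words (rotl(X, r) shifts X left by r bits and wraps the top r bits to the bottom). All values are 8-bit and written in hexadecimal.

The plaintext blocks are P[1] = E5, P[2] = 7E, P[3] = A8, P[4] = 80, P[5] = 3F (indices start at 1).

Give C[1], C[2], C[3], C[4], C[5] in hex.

OFB encryption: S_i = E(K, S_{i−1}) with S_{0} = IV; C_i = P_i ⊕ S_i.
C[1]: S = E(K, 35) = 0F; E5 ⊕ 0F = EA.
C[2]: S = E(K, 0F) = 12; 7E ⊕ 12 = 6C.
C[3]: S = E(K, 12) = 9C; A8 ⊕ 9C = 34.
C[4]: S = E(K, 9C) = DB; 80 ⊕ DB = 5B.
C[5]: S = E(K, DB) = 78; 3F ⊕ 78 = 47.

C[1] = EA, C[2] = 6C, C[3] = 34, C[4] = 5B, C[5] = 47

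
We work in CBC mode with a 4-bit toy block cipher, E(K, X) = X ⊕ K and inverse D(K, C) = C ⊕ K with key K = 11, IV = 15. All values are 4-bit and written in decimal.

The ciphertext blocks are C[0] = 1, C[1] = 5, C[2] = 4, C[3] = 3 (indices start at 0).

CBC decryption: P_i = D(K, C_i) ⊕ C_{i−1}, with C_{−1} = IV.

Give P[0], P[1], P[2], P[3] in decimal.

P[0] = 5, P[1] = 15, P[2] = 10, P[3] = 12

P[0]: D(K, 1) = 10; 10 ⊕ 15 = 5.
P[1]: D(K, 5) = 14; 14 ⊕ 1 = 15.
P[2]: D(K, 4) = 15; 15 ⊕ 5 = 10.
P[3]: D(K, 3) = 8; 8 ⊕ 4 = 12.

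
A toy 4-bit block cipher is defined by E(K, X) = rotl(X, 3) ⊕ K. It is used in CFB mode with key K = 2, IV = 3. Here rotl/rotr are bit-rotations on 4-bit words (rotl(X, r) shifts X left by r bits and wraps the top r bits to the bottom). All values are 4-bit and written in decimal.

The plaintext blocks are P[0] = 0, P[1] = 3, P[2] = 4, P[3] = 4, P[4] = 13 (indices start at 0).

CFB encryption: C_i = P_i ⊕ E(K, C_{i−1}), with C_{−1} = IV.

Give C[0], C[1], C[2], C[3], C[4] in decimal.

C[0]: E(K, 3) = 11; 0 ⊕ 11 = 11.
C[1]: E(K, 11) = 15; 3 ⊕ 15 = 12.
C[2]: E(K, 12) = 4; 4 ⊕ 4 = 0.
C[3]: E(K, 0) = 2; 4 ⊕ 2 = 6.
C[4]: E(K, 6) = 1; 13 ⊕ 1 = 12.

C[0] = 11, C[1] = 12, C[2] = 0, C[3] = 6, C[4] = 12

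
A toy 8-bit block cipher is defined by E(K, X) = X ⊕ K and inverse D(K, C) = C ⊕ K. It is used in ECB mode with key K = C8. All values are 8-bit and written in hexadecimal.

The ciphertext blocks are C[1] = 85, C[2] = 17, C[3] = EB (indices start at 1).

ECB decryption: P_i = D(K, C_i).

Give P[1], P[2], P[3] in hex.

P[1]: D(K, 85) = 4D.
P[2]: D(K, 17) = DF.
P[3]: D(K, EB) = 23.

P[1] = 4D, P[2] = DF, P[3] = 23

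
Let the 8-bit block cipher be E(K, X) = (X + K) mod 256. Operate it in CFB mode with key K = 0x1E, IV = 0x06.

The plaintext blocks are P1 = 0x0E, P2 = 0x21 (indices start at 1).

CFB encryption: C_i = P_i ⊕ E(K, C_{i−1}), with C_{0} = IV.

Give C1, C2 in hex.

C1: E(K, 0x06) = 0x24; 0x0E ⊕ 0x24 = 0x2A.
C2: E(K, 0x2A) = 0x48; 0x21 ⊕ 0x48 = 0x69.

C1 = 0x2A, C2 = 0x69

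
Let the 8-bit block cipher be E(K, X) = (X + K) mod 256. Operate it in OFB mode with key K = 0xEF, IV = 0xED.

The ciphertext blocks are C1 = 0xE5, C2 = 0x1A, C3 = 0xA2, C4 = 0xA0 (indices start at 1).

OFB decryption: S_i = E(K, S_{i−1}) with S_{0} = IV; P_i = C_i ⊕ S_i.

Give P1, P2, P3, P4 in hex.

P1 = 0x39, P2 = 0xD1, P3 = 0x18, P4 = 0x09

P1: S = E(K, 0xED) = 0xDC; 0xE5 ⊕ 0xDC = 0x39.
P2: S = E(K, 0xDC) = 0xCB; 0x1A ⊕ 0xCB = 0xD1.
P3: S = E(K, 0xCB) = 0xBA; 0xA2 ⊕ 0xBA = 0x18.
P4: S = E(K, 0xBA) = 0xA9; 0xA0 ⊕ 0xA9 = 0x09.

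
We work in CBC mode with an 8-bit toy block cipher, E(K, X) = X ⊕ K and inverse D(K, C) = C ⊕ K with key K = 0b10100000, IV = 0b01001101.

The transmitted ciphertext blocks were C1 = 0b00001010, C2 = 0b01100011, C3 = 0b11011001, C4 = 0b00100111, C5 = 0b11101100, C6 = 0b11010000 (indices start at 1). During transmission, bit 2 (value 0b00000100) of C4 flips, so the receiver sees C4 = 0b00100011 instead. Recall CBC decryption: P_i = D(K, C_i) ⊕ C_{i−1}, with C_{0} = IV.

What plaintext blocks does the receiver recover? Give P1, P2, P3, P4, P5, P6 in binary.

P1 = 0b11100111, P2 = 0b11001001, P3 = 0b00011010, P4 = 0b01011010, P5 = 0b01101111, P6 = 0b10011100

Only C4 changed, to 0b00100011. In CBC, a change in C_i garbles P_i and flips the same bit in P_{i+1}. Decrypting the received ciphertext:
P1: D(K, 0b00001010) = 0b10101010; 0b10101010 ⊕ 0b01001101 = 0b11100111.
P2: D(K, 0b01100011) = 0b11000011; 0b11000011 ⊕ 0b00001010 = 0b11001001.
P3: D(K, 0b11011001) = 0b01111001; 0b01111001 ⊕ 0b01100011 = 0b00011010.
P4: D(K, 0b00100011) = 0b10000011; 0b10000011 ⊕ 0b11011001 = 0b01011010.
P5: D(K, 0b11101100) = 0b01001100; 0b01001100 ⊕ 0b00100011 = 0b01101111.
P6: D(K, 0b11010000) = 0b01110000; 0b01110000 ⊕ 0b11101100 = 0b10011100.
Blocks that differ from the original plaintext: P4, P5.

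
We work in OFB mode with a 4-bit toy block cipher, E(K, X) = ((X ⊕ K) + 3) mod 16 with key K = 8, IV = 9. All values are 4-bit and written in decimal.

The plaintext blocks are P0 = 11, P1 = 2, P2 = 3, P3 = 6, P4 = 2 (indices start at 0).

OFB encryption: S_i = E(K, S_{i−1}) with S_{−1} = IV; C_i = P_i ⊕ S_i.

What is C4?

C4 = 2

C0: S = E(K, 9) = 4; 11 ⊕ 4 = 15.
C1: S = E(K, 4) = 15; 2 ⊕ 15 = 13.
C2: S = E(K, 15) = 10; 3 ⊕ 10 = 9.
C3: S = E(K, 10) = 5; 6 ⊕ 5 = 3.
C4: S = E(K, 5) = 0; 2 ⊕ 0 = 2.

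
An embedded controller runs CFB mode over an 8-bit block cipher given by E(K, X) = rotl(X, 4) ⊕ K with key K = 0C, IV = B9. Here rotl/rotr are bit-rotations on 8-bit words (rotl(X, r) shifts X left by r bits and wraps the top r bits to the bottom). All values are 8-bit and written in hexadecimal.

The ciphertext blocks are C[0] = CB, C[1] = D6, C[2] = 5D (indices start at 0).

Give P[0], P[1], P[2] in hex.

P[0] = 5C, P[1] = 66, P[2] = 3C

CFB decryption: P_i = C_i ⊕ E(K, C_{i−1}), with C_{−1} = IV.
P[0]: E(K, B9) = 97; CB ⊕ 97 = 5C.
P[1]: E(K, CB) = B0; D6 ⊕ B0 = 66.
P[2]: E(K, D6) = 61; 5D ⊕ 61 = 3C.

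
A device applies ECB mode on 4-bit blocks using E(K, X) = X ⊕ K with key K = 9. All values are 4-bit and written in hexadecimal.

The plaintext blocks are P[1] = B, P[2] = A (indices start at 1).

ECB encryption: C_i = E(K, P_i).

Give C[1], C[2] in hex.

C[1] = 2, C[2] = 3

C[1]: E(K, B) = 2.
C[2]: E(K, A) = 3.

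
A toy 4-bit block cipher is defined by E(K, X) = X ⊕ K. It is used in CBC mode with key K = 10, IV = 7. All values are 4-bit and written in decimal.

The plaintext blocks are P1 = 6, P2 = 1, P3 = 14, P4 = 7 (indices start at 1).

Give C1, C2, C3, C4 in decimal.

C1 = 11, C2 = 0, C3 = 4, C4 = 9

CBC encryption: C_i = E(K, P_i ⊕ C_{i−1}), with C_{0} = IV.
C1: P1 ⊕ 7 = 1; E(K, 1) = 11.
C2: P2 ⊕ 11 = 10; E(K, 10) = 0.
C3: P3 ⊕ 0 = 14; E(K, 14) = 4.
C4: P4 ⊕ 4 = 3; E(K, 3) = 9.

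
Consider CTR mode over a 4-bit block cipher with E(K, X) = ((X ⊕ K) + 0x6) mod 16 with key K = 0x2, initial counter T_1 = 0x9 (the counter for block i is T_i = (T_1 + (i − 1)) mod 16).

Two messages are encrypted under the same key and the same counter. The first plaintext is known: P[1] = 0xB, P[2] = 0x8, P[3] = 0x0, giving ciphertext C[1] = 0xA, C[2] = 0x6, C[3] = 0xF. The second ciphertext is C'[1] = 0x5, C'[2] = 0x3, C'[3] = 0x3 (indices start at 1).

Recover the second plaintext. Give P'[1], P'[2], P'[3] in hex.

P'[1] = 0x4, P'[2] = 0xD, P'[3] = 0xC

In CTR with a reused counter, both messages share the same keystream S_i, so C_i ⊕ C'_i = P_i ⊕ P'_i and thus P'_i = P_i ⊕ C_i ⊕ C'_i.
P'[1]: 0xB ⊕ 0xA ⊕ 0x5 = 0x4.
P'[2]: 0x8 ⊕ 0x6 ⊕ 0x3 = 0xD.
P'[3]: 0x0 ⊕ 0xF ⊕ 0x3 = 0xC.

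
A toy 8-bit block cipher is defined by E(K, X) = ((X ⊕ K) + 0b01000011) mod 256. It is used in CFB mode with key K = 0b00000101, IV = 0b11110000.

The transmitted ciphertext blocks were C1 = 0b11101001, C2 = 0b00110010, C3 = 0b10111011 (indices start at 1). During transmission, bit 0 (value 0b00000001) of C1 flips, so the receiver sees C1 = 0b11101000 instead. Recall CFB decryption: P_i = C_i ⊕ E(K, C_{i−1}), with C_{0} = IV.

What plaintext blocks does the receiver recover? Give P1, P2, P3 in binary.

Only C1 changed, to 0b11101000. In CFB, a change in C_i flips the same bit in P_i and garbles P_{i+1}. Decrypting the received ciphertext:
P1: E(K, 0b11110000) = 0b00111000; 0b11101000 ⊕ 0b00111000 = 0b11010000.
P2: E(K, 0b11101000) = 0b00110000; 0b00110010 ⊕ 0b00110000 = 0b00000010.
P3: E(K, 0b00110010) = 0b01111010; 0b10111011 ⊕ 0b01111010 = 0b11000001.
Blocks that differ from the original plaintext: P1, P2.

P1 = 0b11010000, P2 = 0b00000010, P3 = 0b11000001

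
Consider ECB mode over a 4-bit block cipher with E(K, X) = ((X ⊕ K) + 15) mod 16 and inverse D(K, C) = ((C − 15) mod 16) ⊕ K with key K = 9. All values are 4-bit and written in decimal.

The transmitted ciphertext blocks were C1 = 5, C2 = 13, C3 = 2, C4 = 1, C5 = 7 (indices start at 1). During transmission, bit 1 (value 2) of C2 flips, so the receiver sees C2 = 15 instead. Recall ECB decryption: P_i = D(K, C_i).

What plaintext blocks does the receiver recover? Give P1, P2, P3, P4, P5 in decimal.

P1 = 15, P2 = 9, P3 = 10, P4 = 11, P5 = 1

Only C2 changed, to 15. In ECB, a change in C_i affects only P_i. Decrypting the received ciphertext:
P1: D(K, 5) = 15.
P2: D(K, 15) = 9.
P3: D(K, 2) = 10.
P4: D(K, 1) = 11.
P5: D(K, 7) = 1.
Blocks that differ from the original plaintext: P2.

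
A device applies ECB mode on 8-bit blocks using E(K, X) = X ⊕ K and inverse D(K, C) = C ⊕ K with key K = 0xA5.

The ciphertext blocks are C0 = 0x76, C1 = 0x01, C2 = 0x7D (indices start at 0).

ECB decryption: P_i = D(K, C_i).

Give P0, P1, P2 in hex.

P0 = 0xD3, P1 = 0xA4, P2 = 0xD8

P0: D(K, 0x76) = 0xD3.
P1: D(K, 0x01) = 0xA4.
P2: D(K, 0x7D) = 0xD8.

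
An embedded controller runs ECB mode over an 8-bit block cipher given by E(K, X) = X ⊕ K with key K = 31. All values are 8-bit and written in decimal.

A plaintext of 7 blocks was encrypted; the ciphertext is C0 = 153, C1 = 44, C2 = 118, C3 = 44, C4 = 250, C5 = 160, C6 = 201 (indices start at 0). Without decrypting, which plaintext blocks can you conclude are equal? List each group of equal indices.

ECB encrypts each block independently with the same key, so equal ciphertext blocks imply equal plaintext blocks.
C1 = C3 = 44, so P1 = P3.

P1 = P3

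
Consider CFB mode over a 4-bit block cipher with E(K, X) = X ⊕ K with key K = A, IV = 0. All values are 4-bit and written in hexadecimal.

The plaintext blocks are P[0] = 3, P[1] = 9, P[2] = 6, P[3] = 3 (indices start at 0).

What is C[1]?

CFB encryption: C_i = P_i ⊕ E(K, C_{i−1}), with C_{−1} = IV.
C[0]: E(K, 0) = A; 3 ⊕ A = 9.
C[1]: E(K, 9) = 3; 9 ⊕ 3 = A.

C[1] = A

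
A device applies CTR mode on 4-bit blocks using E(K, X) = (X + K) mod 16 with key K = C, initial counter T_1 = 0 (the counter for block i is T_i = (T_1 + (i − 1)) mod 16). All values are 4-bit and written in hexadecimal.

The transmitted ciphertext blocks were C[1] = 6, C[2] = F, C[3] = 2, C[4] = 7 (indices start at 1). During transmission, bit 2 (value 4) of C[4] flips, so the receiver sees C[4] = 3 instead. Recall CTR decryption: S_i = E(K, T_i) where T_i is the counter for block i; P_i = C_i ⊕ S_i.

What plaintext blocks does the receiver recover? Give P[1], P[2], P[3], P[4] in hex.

Only C[4] changed, to 3. In CTR, a change in C_i flips the same bit in P_i only; the keystream is unaffected. Decrypting the received ciphertext:
P[1]: T = 0, S = E(K, T) = C; 6 ⊕ C = A.
P[2]: T = 1, S = E(K, T) = D; F ⊕ D = 2.
P[3]: T = 2, S = E(K, T) = E; 2 ⊕ E = C.
P[4]: T = 3, S = E(K, T) = F; 3 ⊕ F = C.
Blocks that differ from the original plaintext: P[4].

P[1] = A, P[2] = 2, P[3] = C, P[4] = C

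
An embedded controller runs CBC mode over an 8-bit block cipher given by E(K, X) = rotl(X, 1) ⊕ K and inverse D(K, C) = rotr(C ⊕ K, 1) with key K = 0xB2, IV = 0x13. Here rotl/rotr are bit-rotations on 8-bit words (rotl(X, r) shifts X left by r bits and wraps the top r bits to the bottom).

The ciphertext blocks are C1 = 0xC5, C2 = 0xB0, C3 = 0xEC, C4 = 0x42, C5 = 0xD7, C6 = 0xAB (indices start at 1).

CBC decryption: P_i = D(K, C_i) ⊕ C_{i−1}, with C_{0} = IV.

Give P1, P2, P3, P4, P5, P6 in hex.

P1: D(K, 0xC5) = 0xBB; 0xBB ⊕ 0x13 = 0xA8.
P2: D(K, 0xB0) = 0x01; 0x01 ⊕ 0xC5 = 0xC4.
P3: D(K, 0xEC) = 0x2F; 0x2F ⊕ 0xB0 = 0x9F.
P4: D(K, 0x42) = 0x78; 0x78 ⊕ 0xEC = 0x94.
P5: D(K, 0xD7) = 0xB2; 0xB2 ⊕ 0x42 = 0xF0.
P6: D(K, 0xAB) = 0x8C; 0x8C ⊕ 0xD7 = 0x5B.

P1 = 0xA8, P2 = 0xC4, P3 = 0x9F, P4 = 0x94, P5 = 0xF0, P6 = 0x5B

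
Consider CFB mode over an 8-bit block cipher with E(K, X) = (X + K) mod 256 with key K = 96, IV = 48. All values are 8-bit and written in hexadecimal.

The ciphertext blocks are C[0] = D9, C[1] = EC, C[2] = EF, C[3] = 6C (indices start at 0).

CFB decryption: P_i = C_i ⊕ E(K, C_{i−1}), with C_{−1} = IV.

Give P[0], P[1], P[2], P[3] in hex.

P[0] = 07, P[1] = 83, P[2] = 6D, P[3] = E9

P[0]: E(K, 48) = DE; D9 ⊕ DE = 07.
P[1]: E(K, D9) = 6F; EC ⊕ 6F = 83.
P[2]: E(K, EC) = 82; EF ⊕ 82 = 6D.
P[3]: E(K, EF) = 85; 6C ⊕ 85 = E9.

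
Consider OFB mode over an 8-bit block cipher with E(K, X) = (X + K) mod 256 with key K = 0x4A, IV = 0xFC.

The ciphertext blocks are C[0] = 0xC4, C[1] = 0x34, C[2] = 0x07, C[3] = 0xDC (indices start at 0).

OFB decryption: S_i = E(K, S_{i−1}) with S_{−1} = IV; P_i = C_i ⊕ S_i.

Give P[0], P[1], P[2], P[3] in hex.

P[0] = 0x82, P[1] = 0xA4, P[2] = 0xDD, P[3] = 0xF8

P[0]: S = E(K, 0xFC) = 0x46; 0xC4 ⊕ 0x46 = 0x82.
P[1]: S = E(K, 0x46) = 0x90; 0x34 ⊕ 0x90 = 0xA4.
P[2]: S = E(K, 0x90) = 0xDA; 0x07 ⊕ 0xDA = 0xDD.
P[3]: S = E(K, 0xDA) = 0x24; 0xDC ⊕ 0x24 = 0xF8.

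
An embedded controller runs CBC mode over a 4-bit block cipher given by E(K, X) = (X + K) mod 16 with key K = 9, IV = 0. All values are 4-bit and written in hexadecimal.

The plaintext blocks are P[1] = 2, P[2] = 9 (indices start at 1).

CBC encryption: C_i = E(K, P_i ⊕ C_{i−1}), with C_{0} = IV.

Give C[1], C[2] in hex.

C[1] = B, C[2] = B

C[1]: P[1] ⊕ 0 = 2; E(K, 2) = B.
C[2]: P[2] ⊕ B = 2; E(K, 2) = B.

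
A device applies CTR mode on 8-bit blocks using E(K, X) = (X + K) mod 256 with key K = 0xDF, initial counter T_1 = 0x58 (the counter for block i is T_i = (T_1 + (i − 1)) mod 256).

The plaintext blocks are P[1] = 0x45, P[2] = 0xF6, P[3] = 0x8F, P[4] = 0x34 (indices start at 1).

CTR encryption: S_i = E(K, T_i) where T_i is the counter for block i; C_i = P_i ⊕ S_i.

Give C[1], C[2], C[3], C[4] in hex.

C[1]: T = 0x58, S = E(K, T) = 0x37; 0x45 ⊕ 0x37 = 0x72.
C[2]: T = 0x59, S = E(K, T) = 0x38; 0xF6 ⊕ 0x38 = 0xCE.
C[3]: T = 0x5A, S = E(K, T) = 0x39; 0x8F ⊕ 0x39 = 0xB6.
C[4]: T = 0x5B, S = E(K, T) = 0x3A; 0x34 ⊕ 0x3A = 0x0E.

C[1] = 0x72, C[2] = 0xCE, C[3] = 0xB6, C[4] = 0x0E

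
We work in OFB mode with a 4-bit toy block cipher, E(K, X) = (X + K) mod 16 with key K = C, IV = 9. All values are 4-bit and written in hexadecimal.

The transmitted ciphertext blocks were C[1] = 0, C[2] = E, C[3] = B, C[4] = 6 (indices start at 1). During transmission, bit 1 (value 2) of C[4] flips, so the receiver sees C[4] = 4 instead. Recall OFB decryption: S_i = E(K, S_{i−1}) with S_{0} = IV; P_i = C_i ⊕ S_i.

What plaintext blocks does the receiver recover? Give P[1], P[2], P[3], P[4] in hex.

Only C[4] changed, to 4. In OFB, a change in C_i flips the same bit in P_i only; the keystream is unaffected. Decrypting the received ciphertext:
P[1]: S = E(K, 9) = 5; 0 ⊕ 5 = 5.
P[2]: S = E(K, 5) = 1; E ⊕ 1 = F.
P[3]: S = E(K, 1) = D; B ⊕ D = 6.
P[4]: S = E(K, D) = 9; 4 ⊕ 9 = D.
Blocks that differ from the original plaintext: P[4].

P[1] = 5, P[2] = F, P[3] = 6, P[4] = D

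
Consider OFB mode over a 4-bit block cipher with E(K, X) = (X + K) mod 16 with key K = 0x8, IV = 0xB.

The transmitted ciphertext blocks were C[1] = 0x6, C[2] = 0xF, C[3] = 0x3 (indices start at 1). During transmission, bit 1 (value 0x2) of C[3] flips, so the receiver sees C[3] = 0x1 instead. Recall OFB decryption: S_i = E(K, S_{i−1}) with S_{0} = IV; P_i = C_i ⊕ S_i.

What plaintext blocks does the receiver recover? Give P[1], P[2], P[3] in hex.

Only C[3] changed, to 0x1. In OFB, a change in C_i flips the same bit in P_i only; the keystream is unaffected. Decrypting the received ciphertext:
P[1]: S = E(K, 0xB) = 0x3; 0x6 ⊕ 0x3 = 0x5.
P[2]: S = E(K, 0x3) = 0xB; 0xF ⊕ 0xB = 0x4.
P[3]: S = E(K, 0xB) = 0x3; 0x1 ⊕ 0x3 = 0x2.
Blocks that differ from the original plaintext: P[3].

P[1] = 0x5, P[2] = 0x4, P[3] = 0x2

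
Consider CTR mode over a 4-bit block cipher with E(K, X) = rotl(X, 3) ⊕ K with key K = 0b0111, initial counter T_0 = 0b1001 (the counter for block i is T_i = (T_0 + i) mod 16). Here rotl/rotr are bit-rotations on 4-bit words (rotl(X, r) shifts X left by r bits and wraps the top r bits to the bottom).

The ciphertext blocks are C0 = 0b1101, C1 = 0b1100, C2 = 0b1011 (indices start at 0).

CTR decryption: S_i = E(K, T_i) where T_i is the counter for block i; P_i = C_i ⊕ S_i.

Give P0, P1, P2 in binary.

P0: T = 0b1001, S = E(K, T) = 0b1011; 0b1101 ⊕ 0b1011 = 0b0110.
P1: T = 0b1010, S = E(K, T) = 0b0010; 0b1100 ⊕ 0b0010 = 0b1110.
P2: T = 0b1011, S = E(K, T) = 0b1010; 0b1011 ⊕ 0b1010 = 0b0001.

P0 = 0b0110, P1 = 0b1110, P2 = 0b0001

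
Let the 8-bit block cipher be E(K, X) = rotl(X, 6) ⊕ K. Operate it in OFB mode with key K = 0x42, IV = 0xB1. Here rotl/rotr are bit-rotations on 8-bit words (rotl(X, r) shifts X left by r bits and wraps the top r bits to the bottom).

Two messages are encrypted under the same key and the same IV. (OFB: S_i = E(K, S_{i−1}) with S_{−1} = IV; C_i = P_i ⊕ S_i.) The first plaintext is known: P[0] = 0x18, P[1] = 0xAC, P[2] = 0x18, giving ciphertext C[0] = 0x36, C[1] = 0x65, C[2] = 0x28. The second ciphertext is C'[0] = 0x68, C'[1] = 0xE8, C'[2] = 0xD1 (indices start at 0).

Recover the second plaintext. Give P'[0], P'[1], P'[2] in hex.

P'[0] = 0x46, P'[1] = 0x21, P'[2] = 0xE1

In OFB with a reused IV, both messages share the same keystream S_i, so C_i ⊕ C'_i = P_i ⊕ P'_i and thus P'_i = P_i ⊕ C_i ⊕ C'_i.
P'[0]: 0x18 ⊕ 0x36 ⊕ 0x68 = 0x46.
P'[1]: 0xAC ⊕ 0x65 ⊕ 0xE8 = 0x21.
P'[2]: 0x18 ⊕ 0x28 ⊕ 0xD1 = 0xE1.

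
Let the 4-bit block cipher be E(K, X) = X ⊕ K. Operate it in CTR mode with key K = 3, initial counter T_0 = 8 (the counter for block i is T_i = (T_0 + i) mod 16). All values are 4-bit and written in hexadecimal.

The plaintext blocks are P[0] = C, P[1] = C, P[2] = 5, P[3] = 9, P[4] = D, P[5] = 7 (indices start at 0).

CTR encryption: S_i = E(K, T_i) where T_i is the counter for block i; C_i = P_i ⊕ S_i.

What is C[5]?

C[0]: T = 8, S = E(K, T) = B; C ⊕ B = 7.
C[1]: T = 9, S = E(K, T) = A; C ⊕ A = 6.
C[2]: T = A, S = E(K, T) = 9; 5 ⊕ 9 = C.
C[3]: T = B, S = E(K, T) = 8; 9 ⊕ 8 = 1.
C[4]: T = C, S = E(K, T) = F; D ⊕ F = 2.
C[5]: T = D, S = E(K, T) = E; 7 ⊕ E = 9.

C[5] = 9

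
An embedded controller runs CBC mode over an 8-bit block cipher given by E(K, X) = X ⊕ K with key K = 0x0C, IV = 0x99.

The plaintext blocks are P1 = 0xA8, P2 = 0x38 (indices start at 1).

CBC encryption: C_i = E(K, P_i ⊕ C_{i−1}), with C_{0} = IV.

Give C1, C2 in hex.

C1: P1 ⊕ 0x99 = 0x31; E(K, 0x31) = 0x3D.
C2: P2 ⊕ 0x3D = 0x05; E(K, 0x05) = 0x09.

C1 = 0x3D, C2 = 0x09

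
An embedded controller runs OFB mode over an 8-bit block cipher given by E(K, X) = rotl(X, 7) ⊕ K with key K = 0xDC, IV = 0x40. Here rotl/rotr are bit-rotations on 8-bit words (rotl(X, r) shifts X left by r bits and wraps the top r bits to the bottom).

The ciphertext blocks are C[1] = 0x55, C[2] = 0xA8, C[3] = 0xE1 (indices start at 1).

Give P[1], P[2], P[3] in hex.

P[1] = 0xA9, P[2] = 0x0A, P[3] = 0x6C

OFB decryption: S_i = E(K, S_{i−1}) with S_{0} = IV; P_i = C_i ⊕ S_i.
P[1]: S = E(K, 0x40) = 0xFC; 0x55 ⊕ 0xFC = 0xA9.
P[2]: S = E(K, 0xFC) = 0xA2; 0xA8 ⊕ 0xA2 = 0x0A.
P[3]: S = E(K, 0xA2) = 0x8D; 0xE1 ⊕ 0x8D = 0x6C.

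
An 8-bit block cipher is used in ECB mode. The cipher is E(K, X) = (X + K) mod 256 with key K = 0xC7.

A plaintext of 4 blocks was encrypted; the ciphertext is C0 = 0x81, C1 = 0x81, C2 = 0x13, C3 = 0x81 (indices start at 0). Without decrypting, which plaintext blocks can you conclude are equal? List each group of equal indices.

P0 = P1 = P3

ECB encrypts each block independently with the same key, so equal ciphertext blocks imply equal plaintext blocks.
C0 = C1 = C3 = 0x81, so P0 = P1 = P3.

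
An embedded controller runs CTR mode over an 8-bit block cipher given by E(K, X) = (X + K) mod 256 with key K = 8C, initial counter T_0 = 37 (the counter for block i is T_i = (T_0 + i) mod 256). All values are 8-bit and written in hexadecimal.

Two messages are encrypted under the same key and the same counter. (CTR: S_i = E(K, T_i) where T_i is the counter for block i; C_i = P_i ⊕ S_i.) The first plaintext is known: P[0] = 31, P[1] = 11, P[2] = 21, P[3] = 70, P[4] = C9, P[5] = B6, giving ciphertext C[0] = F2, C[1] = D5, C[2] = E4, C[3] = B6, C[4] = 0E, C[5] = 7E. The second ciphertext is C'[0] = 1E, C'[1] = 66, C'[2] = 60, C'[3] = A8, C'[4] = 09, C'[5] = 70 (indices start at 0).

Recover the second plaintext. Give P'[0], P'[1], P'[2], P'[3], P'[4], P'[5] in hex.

In CTR with a reused counter, both messages share the same keystream S_i, so C_i ⊕ C'_i = P_i ⊕ P'_i and thus P'_i = P_i ⊕ C_i ⊕ C'_i.
P'[0]: 31 ⊕ F2 ⊕ 1E = DD.
P'[1]: 11 ⊕ D5 ⊕ 66 = A2.
P'[2]: 21 ⊕ E4 ⊕ 60 = A5.
P'[3]: 70 ⊕ B6 ⊕ A8 = 6E.
P'[4]: C9 ⊕ 0E ⊕ 09 = CE.
P'[5]: B6 ⊕ 7E ⊕ 70 = B8.

P'[0] = DD, P'[1] = A2, P'[2] = A5, P'[3] = 6E, P'[4] = CE, P'[5] = B8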